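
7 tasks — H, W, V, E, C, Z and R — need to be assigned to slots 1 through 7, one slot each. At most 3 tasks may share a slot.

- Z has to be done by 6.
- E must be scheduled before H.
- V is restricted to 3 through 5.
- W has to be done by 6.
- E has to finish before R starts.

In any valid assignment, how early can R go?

2

Precedence pushes R to at least 2.
R at 2 is achievable: C=2; H=2; V=3; E=1; W=1; R=2; Z=1.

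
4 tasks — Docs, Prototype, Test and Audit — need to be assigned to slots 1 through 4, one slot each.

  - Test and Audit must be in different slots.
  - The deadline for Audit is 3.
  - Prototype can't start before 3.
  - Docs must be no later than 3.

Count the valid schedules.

Splitting on Docs: it can be 1 (18), 2 (18), 3 (18). Listing each branch's schedules as (Prototype, Test, Audit):
Docs=1: (3,1,2) (3,1,3) (3,2,1) (3,2,3) (3,3,1) (3,3,2) (3,4,1) (3,4,2) (3,4,3) (4,1,2) (4,1,3) (4,2,1) (4,2,3) (4,3,1) (4,3,2) (4,4,1) (4,4,2) (4,4,3) — 18.
Docs=2: (3,1,2) (3,1,3) (3,2,1) (3,2,3) (3,3,1) (3,3,2) (3,4,1) (3,4,2) (3,4,3) (4,1,2) (4,1,3) (4,2,1) (4,2,3) (4,3,1) (4,3,2) (4,4,1) (4,4,2) (4,4,3) — 18.
Docs=3: (3,1,2) (3,1,3) (3,2,1) (3,2,3) (3,3,1) (3,3,2) (3,4,1) (3,4,2) (3,4,3) (4,1,2) (4,1,3) (4,2,1) (4,2,3) (4,3,1) (4,3,2) (4,4,1) (4,4,2) (4,4,3) — 18.
Summing: 18 + 18 + 18 = 54.

54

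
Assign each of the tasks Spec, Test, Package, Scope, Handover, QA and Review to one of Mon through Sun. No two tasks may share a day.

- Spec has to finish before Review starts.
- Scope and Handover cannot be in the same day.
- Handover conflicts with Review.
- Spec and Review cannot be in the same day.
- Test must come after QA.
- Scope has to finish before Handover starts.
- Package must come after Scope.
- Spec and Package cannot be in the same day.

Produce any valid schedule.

QA=Wed, Scope=Mon, Review=Sun, Handover=Sat, Test=Thu, Package=Fri, Spec=Tue

Checking: Scope(Mon) before Package(Fri); Spec(Tue) before Review(Sun); QA(Wed) before Test(Thu); Scope(Mon) before Handover(Sat); Spec(Tue) != Review(Sun); Spec(Tue) != Package(Fri); Handover(Sat) != Review(Sun); Scope(Mon) != Handover(Sat); max 1 per day (cap 1).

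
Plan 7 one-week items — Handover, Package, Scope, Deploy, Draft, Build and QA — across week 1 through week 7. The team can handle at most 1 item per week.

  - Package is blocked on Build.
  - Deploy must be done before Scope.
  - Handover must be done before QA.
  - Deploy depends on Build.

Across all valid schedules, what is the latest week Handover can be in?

week 6

Downstream work caps Handover at week 6.
Handover at week 6 is achievable: Deploy in week 2, Draft in week 5, Build in week 1, Package in week 3, QA in week 7, Scope in week 4, Handover in week 6.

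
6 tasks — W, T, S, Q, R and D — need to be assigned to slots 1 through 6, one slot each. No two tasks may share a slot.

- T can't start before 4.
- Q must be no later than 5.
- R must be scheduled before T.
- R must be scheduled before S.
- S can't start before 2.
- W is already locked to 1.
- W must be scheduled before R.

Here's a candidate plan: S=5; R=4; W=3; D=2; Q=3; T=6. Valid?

W is already locked to 1 — violated.
Q must be no later than 5 — holds.
S can't start before 2 — holds.
R must be scheduled before T — holds.
No two tasks may share a slot — violated.
T can't start before 4 — holds.
R must be scheduled before S — holds.
W must be scheduled before R — holds.

Invalid. W is already locked to 1.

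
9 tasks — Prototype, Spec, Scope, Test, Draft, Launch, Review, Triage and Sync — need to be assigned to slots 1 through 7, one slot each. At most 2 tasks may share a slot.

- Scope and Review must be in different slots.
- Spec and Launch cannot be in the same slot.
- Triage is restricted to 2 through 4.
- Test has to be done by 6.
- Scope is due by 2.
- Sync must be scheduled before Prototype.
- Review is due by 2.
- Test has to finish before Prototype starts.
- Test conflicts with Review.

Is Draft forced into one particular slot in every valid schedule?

Draft can be 1 (e.g. Prototype=4, Draft=1, Triage=2, Spec=4, Sync=3, Launch=5, Scope=1, Test=3, Review=2) or 2 (e.g. Draft in 2, Review in 2, Scope in 1, Prototype in 4, Test in 1, Spec in 4, Launch in 5, Triage in 3, Sync in 3).

No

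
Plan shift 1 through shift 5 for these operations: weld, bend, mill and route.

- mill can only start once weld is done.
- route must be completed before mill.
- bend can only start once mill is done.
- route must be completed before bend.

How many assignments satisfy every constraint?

20

Splitting on weld: it can be shift 1 (10), shift 2 (7), shift 3 (3). Listing each branch's schedules as (bend, mill, route) by shift number:
weld=shift 1: (3,2,1) (4,2,1) (4,3,1) (4,3,2) (5,2,1) (5,3,1) (5,3,2) (5,4,1) (5,4,2) (5,4,3) — 10.
weld=shift 2: (4,3,1) (4,3,2) (5,3,1) (5,3,2) (5,4,1) (5,4,2) (5,4,3) — 7.
weld=shift 3: (5,4,1) (5,4,2) (5,4,3) — 3.
Summing: 10 + 7 + 3 = 20.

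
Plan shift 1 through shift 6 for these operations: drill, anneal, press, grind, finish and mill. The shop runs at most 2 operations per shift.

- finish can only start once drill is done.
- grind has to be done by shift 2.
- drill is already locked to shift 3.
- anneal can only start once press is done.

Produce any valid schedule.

press -> shift 1, drill -> shift 3, finish -> shift 4, anneal -> shift 2, grind -> shift 1, mill -> shift 2

Checking: drill(shift 3) before finish(shift 4); press(shift 1) before anneal(shift 2); drill=shift 3 in [shift 3,shift 3]; grind=shift 1 in [shift 1,shift 2]; max 2 per shift (cap 2).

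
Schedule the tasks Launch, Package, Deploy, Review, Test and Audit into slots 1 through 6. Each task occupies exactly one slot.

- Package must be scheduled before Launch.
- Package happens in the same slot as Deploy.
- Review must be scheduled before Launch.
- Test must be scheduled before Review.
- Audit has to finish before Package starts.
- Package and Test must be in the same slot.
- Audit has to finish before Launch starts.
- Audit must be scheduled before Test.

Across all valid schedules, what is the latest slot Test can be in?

Precedence pushes Test to at least 2; downstream work caps Test at 4.
Test at 4 is achievable: Package -> 4; Test -> 4; Review -> 5; Deploy -> 4; Audit -> 1; Launch -> 6.

4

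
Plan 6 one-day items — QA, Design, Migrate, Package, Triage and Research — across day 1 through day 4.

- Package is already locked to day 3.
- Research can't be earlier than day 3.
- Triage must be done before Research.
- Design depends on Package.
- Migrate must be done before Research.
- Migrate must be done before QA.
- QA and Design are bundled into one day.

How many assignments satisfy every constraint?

Splitting on Migrate: it can be day 1 (5), day 2 (5), day 3 (3). Listing each branch's schedules as (QA, Design, Package, Triage, Research) by day number:
Migrate=day 1: (4,4,3,1,3) (4,4,3,1,4) (4,4,3,2,3) (4,4,3,2,4) (4,4,3,3,4) — 5.
Migrate=day 2: (4,4,3,1,3) (4,4,3,1,4) (4,4,3,2,3) (4,4,3,2,4) (4,4,3,3,4) — 5.
Migrate=day 3: (4,4,3,1,4) (4,4,3,2,4) (4,4,3,3,4) — 3.
Summing: 5 + 5 + 3 = 13.

13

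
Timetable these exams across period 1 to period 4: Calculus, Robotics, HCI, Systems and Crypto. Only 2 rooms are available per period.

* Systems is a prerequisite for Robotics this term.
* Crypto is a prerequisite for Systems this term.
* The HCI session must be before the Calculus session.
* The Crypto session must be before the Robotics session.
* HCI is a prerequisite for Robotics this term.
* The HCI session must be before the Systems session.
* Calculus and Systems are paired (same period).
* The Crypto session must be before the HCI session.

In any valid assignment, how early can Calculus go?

period 3

Precedence pushes Calculus to at least period 3; Calculus must be in the same period as Systems, which can't be after period 3, so Calculus is at most period 3.
Calculus at period 3 is achievable: Crypto in period 1; Calculus in period 3; Systems in period 3; HCI in period 2; Robotics in period 4.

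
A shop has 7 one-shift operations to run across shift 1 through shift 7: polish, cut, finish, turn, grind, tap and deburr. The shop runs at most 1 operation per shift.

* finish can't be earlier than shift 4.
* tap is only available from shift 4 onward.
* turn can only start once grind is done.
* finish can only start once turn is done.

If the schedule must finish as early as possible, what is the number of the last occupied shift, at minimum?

shift 7

The precedence chain requires at least 3 distinct shifts.
With at most 1 per shift and 7 operations, at least 7 shifts are needed.
finish can't be placed before shift 4, so the schedule must run through at least shift 4.
7 works (last occupied shift: shift 7): for example turn -> shift 2; deburr -> shift 7; tap -> shift 5; cut -> shift 6; grind -> shift 1; finish -> shift 4; polish -> shift 3.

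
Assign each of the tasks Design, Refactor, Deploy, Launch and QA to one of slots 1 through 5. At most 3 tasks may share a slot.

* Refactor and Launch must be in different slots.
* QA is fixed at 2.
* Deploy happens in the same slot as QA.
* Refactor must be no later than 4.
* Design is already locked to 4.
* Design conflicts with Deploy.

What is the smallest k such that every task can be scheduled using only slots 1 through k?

With at most 3 per slot and 5 tasks, at least 2 slots are needed.
Design can't be placed before 4, so the schedule must run through at least slot 4.
4 works (last occupied slot: 4): for example Design in 4, QA in 2, Refactor in 1, Launch in 2, Deploy in 2.

4 slots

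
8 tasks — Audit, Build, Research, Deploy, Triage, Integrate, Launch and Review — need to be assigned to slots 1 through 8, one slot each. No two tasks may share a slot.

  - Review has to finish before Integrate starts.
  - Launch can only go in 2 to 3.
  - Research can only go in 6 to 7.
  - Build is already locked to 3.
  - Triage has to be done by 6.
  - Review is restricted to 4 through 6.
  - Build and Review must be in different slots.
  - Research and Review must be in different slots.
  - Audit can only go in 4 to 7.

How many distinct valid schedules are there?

24

Splitting on Audit: it can be 4 (7), 5 (7), 6 (5), 7 (5). Listing each branch's schedules as (Build, Research, Deploy, Triage, Integrate, Launch, Review):
Audit=4: (3,6,7,1,8,2,5) (3,6,8,1,7,2,5) (3,7,1,5,8,2,6) (3,7,1,6,8,2,5) (3,7,5,1,8,2,6) (3,7,6,1,8,2,5) (3,7,8,1,6,2,5) — 7.
Audit=5: (3,6,7,1,8,2,4) (3,6,8,1,7,2,4) (3,7,1,4,8,2,6) (3,7,1,6,8,2,4) (3,7,4,1,8,2,6) (3,7,6,1,8,2,4) (3,7,8,1,6,2,4) — 7.
Audit=6: (3,7,1,4,8,2,5) (3,7,1,5,8,2,4) (3,7,4,1,8,2,5) (3,7,5,1,8,2,4) (3,7,8,1,5,2,4) — 5.
Audit=7: (3,6,1,4,8,2,5) (3,6,1,5,8,2,4) (3,6,4,1,8,2,5) (3,6,5,1,8,2,4) (3,6,8,1,5,2,4) — 5.
Summing: 7 + 7 + 5 + 5 = 24.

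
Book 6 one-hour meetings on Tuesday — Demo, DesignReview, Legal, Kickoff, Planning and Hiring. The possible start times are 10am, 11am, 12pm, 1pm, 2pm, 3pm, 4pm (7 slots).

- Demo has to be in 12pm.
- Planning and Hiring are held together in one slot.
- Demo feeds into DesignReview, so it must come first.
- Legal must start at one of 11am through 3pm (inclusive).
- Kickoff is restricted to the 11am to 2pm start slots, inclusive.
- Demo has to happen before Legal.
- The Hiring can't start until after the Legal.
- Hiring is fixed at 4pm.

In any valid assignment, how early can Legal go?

1pm

Legal is available from 11am; precedence pushes Legal to at least 1pm; Legal's own window allows nothing later than 3pm.
Legal at 1pm is achievable: Planning -> 4pm; Demo -> 12pm; Kickoff -> 11am; Hiring -> 4pm; DesignReview -> 1pm; Legal -> 1pm.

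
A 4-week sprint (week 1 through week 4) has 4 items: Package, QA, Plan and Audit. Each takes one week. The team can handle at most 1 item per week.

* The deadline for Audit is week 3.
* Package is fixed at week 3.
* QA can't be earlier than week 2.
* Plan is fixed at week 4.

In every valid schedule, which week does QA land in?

week 2

QA is available from week 2.
So QA is pinned to week 2.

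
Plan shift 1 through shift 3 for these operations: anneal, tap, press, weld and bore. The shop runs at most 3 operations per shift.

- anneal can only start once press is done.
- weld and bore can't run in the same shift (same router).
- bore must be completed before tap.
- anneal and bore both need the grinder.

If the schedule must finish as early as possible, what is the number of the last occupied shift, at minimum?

shift 2

The precedence chain requires at least 2 distinct shifts.
With at most 3 per shift and 5 operations, at least 2 shifts are needed.
2 works (last occupied shift: shift 2): for example tap in shift 2, bore in shift 1, weld in shift 2, anneal in shift 2, press in shift 1.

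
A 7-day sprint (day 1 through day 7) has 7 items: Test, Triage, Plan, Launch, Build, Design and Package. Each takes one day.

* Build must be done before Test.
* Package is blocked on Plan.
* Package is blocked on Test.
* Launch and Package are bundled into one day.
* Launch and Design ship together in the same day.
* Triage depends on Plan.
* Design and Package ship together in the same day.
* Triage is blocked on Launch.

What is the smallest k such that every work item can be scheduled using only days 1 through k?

The precedence chain requires at least 4 distinct days.
4 works (last occupied day: day 4): for example Launch in day 3, Test in day 2, Package in day 3, Triage in day 4, Design in day 3, Plan in day 1, Build in day 1.

4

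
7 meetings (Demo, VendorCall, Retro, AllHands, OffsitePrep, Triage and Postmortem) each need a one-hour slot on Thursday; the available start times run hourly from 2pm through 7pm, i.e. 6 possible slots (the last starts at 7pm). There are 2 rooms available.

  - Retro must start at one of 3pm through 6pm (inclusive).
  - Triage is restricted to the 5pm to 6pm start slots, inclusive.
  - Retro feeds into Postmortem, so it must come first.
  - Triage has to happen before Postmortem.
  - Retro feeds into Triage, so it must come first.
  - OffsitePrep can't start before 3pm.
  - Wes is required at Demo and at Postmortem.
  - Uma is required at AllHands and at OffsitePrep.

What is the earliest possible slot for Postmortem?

6pm

Precedence pushes Postmortem to at least 6pm.
Postmortem at 6pm is achievable: Postmortem in 6pm; OffsitePrep in 3pm; VendorCall in 2pm; Triage in 5pm; AllHands in 4pm; Demo in 2pm; Retro in 3pm.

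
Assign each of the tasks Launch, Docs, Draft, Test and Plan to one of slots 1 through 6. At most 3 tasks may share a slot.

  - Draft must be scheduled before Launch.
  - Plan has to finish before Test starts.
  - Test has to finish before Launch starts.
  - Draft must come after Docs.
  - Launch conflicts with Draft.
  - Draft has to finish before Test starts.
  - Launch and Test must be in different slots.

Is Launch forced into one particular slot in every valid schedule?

No

Launch can be 4 (e.g. Draft=2, Plan=1, Launch=4, Docs=1, Test=3) or 5 (e.g. Docs=1; Test=3; Draft=2; Plan=1; Launch=5).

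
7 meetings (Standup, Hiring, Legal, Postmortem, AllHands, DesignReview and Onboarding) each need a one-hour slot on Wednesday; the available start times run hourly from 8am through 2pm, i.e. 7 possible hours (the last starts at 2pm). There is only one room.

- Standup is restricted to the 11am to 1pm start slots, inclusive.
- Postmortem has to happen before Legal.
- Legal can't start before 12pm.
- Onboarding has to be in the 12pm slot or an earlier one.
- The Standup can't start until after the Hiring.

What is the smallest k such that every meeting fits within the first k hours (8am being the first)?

7

The precedence chain requires at least 2 distinct hours.
With at most 1 per hour and 7 meetings, at least 7 hours are needed.
Legal can't be placed before 12pm — that is hour 5 counting from 8am — so the schedule must run through at least 5 hours.
7 works (last occupied hour: 2pm): for example Onboarding=8am; Hiring=9am; Legal=12pm; Standup=11am; AllHands=1pm; DesignReview=2pm; Postmortem=10am.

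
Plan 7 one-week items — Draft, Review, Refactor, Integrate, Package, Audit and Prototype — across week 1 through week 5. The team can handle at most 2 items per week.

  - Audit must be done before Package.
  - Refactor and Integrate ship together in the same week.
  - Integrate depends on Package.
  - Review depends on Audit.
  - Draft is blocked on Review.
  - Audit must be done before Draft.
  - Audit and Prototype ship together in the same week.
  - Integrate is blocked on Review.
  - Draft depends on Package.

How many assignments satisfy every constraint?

14

Splitting on Draft: it can be week 3 (2), week 4 (6), week 5 (6). Listing each branch's schedules as (Review, Refactor, Integrate, Package, Audit, Prototype) by week number:
Draft=week 3: (2,4,4,2,1,1) (2,5,5,2,1,1) — 2.
Draft=week 4: (2,3,3,2,1,1) (2,5,5,2,1,1) (2,5,5,3,1,1) (3,5,5,2,1,1) (3,5,5,3,1,1) (3,5,5,3,2,2) — 6.
Draft=week 5: (2,3,3,2,1,1) (2,4,4,2,1,1) (2,4,4,3,1,1) (3,4,4,2,1,1) (3,4,4,3,1,1) (3,4,4,3,2,2) — 6.
Summing: 2 + 6 + 6 = 14.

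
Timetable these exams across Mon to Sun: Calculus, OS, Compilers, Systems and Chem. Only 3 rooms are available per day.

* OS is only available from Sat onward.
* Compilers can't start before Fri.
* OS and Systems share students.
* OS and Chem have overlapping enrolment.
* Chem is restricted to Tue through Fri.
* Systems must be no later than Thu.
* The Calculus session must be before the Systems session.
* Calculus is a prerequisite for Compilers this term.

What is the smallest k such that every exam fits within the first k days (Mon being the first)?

6

The precedence chain requires at least 2 distinct days.
With at most 3 per day and 5 exams, at least 2 days are needed.
OS can't be placed before Sat — that is day 6 counting from Mon — so the schedule must run through at least 6 days.
6 works (last occupied day: Sat): for example Chem in Tue, Systems in Tue, OS in Sat, Compilers in Fri, Calculus in Mon.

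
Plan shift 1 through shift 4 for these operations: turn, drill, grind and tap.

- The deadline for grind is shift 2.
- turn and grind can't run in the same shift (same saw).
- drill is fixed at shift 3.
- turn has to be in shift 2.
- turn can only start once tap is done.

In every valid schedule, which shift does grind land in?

shift 1

grind's window is shift 1–shift 2.
turn is fixed at shift 2, and grind can't share a shift with turn.
So grind must be shift 1.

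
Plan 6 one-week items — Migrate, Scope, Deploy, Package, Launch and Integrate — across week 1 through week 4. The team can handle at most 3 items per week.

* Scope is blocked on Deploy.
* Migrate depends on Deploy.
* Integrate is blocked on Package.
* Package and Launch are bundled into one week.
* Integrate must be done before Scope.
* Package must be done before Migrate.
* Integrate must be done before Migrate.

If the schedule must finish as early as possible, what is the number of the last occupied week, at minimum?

3

The precedence chain requires at least 3 distinct weeks.
With at most 3 per week and 6 work items, at least 2 weeks are needed.
3 works (last occupied week: week 3): for example Deploy in week 1; Scope in week 3; Migrate in week 3; Package in week 1; Integrate in week 2; Launch in week 1.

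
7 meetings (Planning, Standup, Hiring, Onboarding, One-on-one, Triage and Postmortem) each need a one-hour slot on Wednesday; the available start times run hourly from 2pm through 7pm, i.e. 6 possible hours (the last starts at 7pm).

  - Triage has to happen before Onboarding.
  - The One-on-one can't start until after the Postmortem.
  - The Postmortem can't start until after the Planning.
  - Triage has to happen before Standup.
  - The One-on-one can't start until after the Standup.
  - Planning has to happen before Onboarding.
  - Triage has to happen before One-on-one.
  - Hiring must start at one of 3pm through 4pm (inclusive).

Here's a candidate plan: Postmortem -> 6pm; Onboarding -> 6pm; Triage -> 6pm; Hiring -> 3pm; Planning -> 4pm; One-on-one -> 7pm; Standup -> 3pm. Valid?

Hiring must start at one of 3pm through 4pm (inclusive) — holds.
Planning has to happen before Onboarding — holds.
The One-on-one can't start until after the Standup — holds.
The Postmortem can't start until after the Planning — holds.
Triage has to happen before Onboarding — violated.
Triage has to happen before One-on-one — holds.
Triage has to happen before Standup — violated.
The One-on-one can't start until after the Postmortem — holds.

Invalid. Triage has to happen before Standup.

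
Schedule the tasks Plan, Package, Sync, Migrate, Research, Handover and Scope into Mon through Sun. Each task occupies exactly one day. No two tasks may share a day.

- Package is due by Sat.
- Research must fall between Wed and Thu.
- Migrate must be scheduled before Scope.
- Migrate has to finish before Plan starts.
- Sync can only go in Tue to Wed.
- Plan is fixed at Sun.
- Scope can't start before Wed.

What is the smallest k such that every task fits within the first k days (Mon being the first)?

7 days

The precedence chain requires at least 2 distinct days.
With at most 1 per day and 7 tasks, at least 7 days are needed.
Plan can't be placed before Sun — that is day 7 counting from Mon — so the schedule must run through at least 7 days.
7 works (last occupied day: Sun): for example Package -> Fri, Handover -> Sat, Scope -> Thu, Sync -> Tue, Migrate -> Mon, Plan -> Sun, Research -> Wed.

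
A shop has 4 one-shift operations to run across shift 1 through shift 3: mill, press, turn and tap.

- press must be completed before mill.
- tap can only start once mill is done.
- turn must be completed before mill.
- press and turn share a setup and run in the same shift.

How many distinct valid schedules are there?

Enumerating: turn in shift 1, mill in shift 2, press in shift 1, tap in shift 3.

1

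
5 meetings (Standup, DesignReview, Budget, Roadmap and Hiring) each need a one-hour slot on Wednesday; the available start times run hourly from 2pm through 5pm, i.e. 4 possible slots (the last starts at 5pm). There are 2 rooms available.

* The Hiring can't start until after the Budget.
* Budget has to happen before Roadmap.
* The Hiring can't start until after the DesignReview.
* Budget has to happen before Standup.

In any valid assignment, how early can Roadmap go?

3pm

Precedence pushes Roadmap to at least 3pm.
Roadmap at 3pm is achievable: Budget=2pm; Roadmap=3pm; Hiring=3pm; DesignReview=2pm; Standup=4pm.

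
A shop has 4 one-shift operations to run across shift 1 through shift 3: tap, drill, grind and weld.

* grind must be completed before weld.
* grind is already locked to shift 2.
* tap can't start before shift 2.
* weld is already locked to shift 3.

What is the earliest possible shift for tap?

Tap is available from shift 2.
tap at shift 2 is achievable: grind -> shift 2; drill -> shift 1; tap -> shift 2; weld -> shift 3.

shift 2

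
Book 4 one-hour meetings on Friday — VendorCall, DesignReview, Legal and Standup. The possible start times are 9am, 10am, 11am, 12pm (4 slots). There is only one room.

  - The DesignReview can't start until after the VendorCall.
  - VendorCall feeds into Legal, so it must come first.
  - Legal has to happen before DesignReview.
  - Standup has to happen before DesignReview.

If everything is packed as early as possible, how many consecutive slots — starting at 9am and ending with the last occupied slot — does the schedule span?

The precedence chain requires at least 3 distinct slots.
With at most 1 per slot and 4 meetings, at least 4 slots are needed.
4 works (last occupied slot: 12pm): for example VendorCall=9am, DesignReview=12pm, Standup=11am, Legal=10am.

4 slots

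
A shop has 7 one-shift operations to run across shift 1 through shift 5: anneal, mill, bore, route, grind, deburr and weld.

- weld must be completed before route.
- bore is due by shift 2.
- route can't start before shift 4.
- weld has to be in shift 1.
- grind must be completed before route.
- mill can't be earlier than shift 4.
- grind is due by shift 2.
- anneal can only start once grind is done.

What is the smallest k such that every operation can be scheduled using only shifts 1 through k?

The precedence chain requires at least 2 distinct shifts.
mill can't be placed before shift 4, so the schedule must run through at least shift 4.
4 works (last occupied shift: shift 4): for example deburr=shift 1, mill=shift 4, bore=shift 1, anneal=shift 2, grind=shift 1, route=shift 4, weld=shift 1.

4 shifts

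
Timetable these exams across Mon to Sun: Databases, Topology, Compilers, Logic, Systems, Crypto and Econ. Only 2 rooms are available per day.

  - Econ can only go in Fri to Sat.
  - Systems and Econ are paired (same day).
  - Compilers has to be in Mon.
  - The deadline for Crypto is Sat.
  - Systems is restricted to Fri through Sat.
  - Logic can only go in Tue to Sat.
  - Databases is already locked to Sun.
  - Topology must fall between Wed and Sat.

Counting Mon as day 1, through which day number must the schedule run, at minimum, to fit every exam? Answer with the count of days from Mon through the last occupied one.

7

With at most 2 per day and 7 exams, at least 4 days are needed.
Databases can't be placed before Sun — that is day 7 counting from Mon — so the schedule must run through at least 7 days.
7 works (last occupied day: Sun): for example Logic in Tue; Databases in Sun; Systems in Fri; Compilers in Mon; Crypto in Mon; Econ in Fri; Topology in Wed.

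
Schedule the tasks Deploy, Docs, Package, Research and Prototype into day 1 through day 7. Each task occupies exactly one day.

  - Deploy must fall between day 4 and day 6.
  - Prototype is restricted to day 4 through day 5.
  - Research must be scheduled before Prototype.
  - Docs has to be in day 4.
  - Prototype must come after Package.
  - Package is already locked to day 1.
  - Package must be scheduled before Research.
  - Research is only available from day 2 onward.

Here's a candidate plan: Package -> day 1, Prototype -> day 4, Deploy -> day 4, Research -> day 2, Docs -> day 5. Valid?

Deploy must fall between day 4 and day 6 — holds.
Docs has to be in day 4 — violated.
Prototype is restricted to day 4 through day 5 — holds.
Research must be scheduled before Prototype — holds.
Package is already locked to day 1 — holds.
Prototype must come after Package — holds.
Research is only available from day 2 onward — holds.
Package must be scheduled before Research — holds.

No. Docs has to be in day 4 is not satisfied.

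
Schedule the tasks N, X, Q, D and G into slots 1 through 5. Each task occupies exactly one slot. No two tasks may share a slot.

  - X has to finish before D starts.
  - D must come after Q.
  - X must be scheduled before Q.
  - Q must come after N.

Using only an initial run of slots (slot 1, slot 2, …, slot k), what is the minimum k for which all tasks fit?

5 slots

The precedence chain requires at least 3 distinct slots.
With at most 1 per slot and 5 tasks, at least 5 slots are needed.
5 works (last occupied slot: 5): for example D in 4, G in 5, N in 2, X in 1, Q in 3.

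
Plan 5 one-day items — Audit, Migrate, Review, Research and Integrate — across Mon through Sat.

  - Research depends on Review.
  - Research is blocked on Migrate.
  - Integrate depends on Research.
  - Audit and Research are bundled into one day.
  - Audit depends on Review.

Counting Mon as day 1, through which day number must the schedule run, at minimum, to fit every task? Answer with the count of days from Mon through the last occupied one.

The precedence chain requires at least 3 distinct days.
3 works (last occupied day: Wed): for example Research -> Tue, Audit -> Tue, Migrate -> Mon, Review -> Mon, Integrate -> Wed.

3 days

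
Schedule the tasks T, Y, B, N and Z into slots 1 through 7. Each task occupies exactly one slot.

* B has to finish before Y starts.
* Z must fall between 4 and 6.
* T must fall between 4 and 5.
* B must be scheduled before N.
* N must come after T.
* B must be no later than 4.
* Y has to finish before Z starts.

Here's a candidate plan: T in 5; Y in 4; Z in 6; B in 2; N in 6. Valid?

B must be scheduled before N — holds.
T must fall between 4 and 5 — holds.
Y has to finish before Z starts — holds.
B must be no later than 4 — holds.
B has to finish before Y starts — holds.
Z must fall between 4 and 6 — holds.
N must come after T — holds.

Yes, all constraints hold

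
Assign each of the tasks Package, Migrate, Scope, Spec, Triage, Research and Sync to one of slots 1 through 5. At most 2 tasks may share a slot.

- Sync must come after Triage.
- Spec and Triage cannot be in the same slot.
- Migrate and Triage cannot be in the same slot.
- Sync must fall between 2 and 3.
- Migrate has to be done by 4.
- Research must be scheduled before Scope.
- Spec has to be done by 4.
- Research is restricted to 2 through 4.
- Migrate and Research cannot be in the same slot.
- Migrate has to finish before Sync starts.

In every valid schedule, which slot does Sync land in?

3

Sync is available from 2; Sync's own window allows nothing later than 3.
So Sync is pinned to 3.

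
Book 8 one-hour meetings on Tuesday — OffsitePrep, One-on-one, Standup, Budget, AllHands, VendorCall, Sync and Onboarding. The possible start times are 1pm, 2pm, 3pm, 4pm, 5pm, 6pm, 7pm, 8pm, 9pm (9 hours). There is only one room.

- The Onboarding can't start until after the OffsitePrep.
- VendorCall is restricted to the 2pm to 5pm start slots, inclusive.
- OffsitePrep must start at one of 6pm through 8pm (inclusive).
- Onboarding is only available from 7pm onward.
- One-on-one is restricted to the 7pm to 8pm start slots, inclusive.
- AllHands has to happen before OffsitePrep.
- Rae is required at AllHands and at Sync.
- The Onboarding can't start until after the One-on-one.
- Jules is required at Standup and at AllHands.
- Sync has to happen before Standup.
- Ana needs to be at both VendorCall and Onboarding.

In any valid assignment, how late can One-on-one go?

One-on-one is available from 7pm; One-on-one's own window allows nothing later than 8pm.
One-on-one at 8pm is achievable: Budget=5pm, One-on-one=8pm, Sync=1pm, VendorCall=2pm, OffsitePrep=6pm, Standup=3pm, AllHands=4pm, Onboarding=9pm.

8pm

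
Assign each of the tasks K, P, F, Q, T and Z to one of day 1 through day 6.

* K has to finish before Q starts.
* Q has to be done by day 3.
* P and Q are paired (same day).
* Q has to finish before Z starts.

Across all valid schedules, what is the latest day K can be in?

Downstream work caps K at day 2.
K at day 2 is achievable: T in day 1; K in day 2; F in day 1; P in day 3; Z in day 4; Q in day 3.

day 2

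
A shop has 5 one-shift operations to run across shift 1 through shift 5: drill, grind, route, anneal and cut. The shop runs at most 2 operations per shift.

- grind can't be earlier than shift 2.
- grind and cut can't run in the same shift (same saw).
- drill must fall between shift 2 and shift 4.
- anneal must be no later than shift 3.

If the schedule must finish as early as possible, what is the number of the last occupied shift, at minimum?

shift 3

With at most 2 per shift and 5 operations, at least 3 shifts are needed.
drill can't be placed before shift 2, so the schedule must run through at least shift 2.
3 works (last occupied shift: shift 3): for example grind=shift 2, anneal=shift 1, route=shift 1, cut=shift 3, drill=shift 2.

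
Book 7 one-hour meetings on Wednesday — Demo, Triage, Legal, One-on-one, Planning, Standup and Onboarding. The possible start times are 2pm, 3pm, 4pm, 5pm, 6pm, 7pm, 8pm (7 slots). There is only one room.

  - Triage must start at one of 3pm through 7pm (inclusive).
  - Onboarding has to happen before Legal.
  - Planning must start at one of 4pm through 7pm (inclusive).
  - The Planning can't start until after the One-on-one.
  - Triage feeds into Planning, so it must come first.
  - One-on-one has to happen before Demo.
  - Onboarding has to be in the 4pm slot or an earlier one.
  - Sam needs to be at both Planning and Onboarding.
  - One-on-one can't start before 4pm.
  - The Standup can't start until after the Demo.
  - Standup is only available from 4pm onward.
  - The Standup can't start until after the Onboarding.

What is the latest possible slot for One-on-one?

5pm

One-on-one is available from 4pm; downstream work caps One-on-one at 6pm.
One-on-one at 5pm is achievable: Legal in 4pm, One-on-one in 5pm, Standup in 8pm, Onboarding in 2pm, Triage in 3pm, Demo in 7pm, Planning in 6pm.
Nothing later works — the conflict and capacity constraints rule out every slot after 5pm.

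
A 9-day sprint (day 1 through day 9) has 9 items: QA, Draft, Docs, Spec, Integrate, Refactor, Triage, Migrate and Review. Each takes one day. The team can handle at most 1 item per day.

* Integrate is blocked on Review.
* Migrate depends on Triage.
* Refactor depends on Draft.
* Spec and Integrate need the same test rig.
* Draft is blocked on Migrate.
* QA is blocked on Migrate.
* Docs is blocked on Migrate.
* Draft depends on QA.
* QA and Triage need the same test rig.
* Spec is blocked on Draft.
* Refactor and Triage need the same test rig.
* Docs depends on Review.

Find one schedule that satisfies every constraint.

Triage -> day 1; Review -> day 5; QA -> day 3; Draft -> day 4; Refactor -> day 9; Docs -> day 6; Spec -> day 7; Migrate -> day 2; Integrate -> day 8

Checking: Review(day 5) before Integrate(day 8); Migrate(day 2) before QA(day 3); Review(day 5) before Docs(day 6); Migrate(day 2) before Docs(day 6); Migrate(day 2) before Draft(day 4); Triage(day 1) before Migrate(day 2); Draft(day 4) before Refactor(day 9); Draft(day 4) before Spec(day 7); QA(day 3) before Draft(day 4); Spec(day 7) != Integrate(day 8); QA(day 3) != Triage(day 1); Refactor(day 9) != Triage(day 1); max 1 per day (cap 1).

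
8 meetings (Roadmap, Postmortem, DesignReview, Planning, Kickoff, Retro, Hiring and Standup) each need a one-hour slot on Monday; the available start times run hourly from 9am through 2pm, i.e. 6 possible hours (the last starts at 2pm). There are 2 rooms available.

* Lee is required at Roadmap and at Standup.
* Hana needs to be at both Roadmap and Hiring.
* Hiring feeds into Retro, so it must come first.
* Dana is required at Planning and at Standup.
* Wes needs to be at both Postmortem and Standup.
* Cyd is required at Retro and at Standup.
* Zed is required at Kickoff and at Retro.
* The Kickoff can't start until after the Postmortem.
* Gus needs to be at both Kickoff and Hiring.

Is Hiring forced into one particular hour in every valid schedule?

No

Hiring can be 9am (e.g. Retro in 11am, DesignReview in 11am, Roadmap in 10am, Kickoff in 10am, Standup in 1pm, Postmortem in 9am, Hiring in 9am, Planning in 12pm) or 10am (e.g. Planning -> 11am, Roadmap -> 9am, Standup -> 1pm, Retro -> 12pm, Kickoff -> 11am, Postmortem -> 9am, DesignReview -> 10am, Hiring -> 10am).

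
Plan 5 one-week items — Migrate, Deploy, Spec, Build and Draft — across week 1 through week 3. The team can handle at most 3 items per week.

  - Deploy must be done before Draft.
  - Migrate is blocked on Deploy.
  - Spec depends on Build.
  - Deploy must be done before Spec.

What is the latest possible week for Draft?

week 3

Precedence pushes Draft to at least week 2.
Draft at week 3 is achievable: Draft -> week 3; Spec -> week 2; Migrate -> week 2; Deploy -> week 1; Build -> week 1.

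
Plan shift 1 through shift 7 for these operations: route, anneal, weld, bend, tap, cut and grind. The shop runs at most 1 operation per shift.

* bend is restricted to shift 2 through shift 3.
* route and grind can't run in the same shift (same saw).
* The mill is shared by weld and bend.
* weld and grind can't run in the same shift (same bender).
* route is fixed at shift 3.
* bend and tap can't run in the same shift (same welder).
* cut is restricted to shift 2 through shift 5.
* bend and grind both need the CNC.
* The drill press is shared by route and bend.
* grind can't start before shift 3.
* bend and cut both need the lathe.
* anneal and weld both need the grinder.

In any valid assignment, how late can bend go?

Bend is available from shift 2; bend's own window allows nothing later than shift 3.
bend at shift 2 is achievable: tap=shift 7, anneal=shift 1, bend=shift 2, route=shift 3, grind=shift 5, cut=shift 4, weld=shift 6.
Nothing later works — the conflict and capacity constraints rule out every shift after shift 2.

shift 2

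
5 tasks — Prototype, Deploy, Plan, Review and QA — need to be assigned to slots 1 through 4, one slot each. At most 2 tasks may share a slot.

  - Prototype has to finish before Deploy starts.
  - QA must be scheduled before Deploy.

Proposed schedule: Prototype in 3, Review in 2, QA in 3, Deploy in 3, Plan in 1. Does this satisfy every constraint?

Invalid. At most 2 tasks may share a slot.

Prototype has to finish before Deploy starts — violated.
At most 2 tasks may share a slot — violated.
QA must be scheduled before Deploy — violated.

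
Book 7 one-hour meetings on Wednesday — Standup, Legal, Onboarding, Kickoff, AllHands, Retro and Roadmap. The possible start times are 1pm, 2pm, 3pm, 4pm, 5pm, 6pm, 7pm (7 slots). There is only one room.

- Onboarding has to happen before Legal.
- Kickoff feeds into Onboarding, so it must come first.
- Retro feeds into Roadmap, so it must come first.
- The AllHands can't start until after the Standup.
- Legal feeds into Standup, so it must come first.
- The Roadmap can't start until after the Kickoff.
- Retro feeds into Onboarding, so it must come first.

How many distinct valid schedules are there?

10

Splitting on Standup: it can be 5pm (4), 6pm (6). Listing each branch's schedules as (Legal, Onboarding, Kickoff, AllHands, Retro, Roadmap):
Standup=5pm: (4pm,3pm,1pm,6pm,2pm,7pm) (4pm,3pm,1pm,7pm,2pm,6pm) (4pm,3pm,2pm,6pm,1pm,7pm) (4pm,3pm,2pm,7pm,1pm,6pm) — 4.
Standup=6pm: (4pm,3pm,1pm,7pm,2pm,5pm) (4pm,3pm,2pm,7pm,1pm,5pm) (5pm,3pm,1pm,7pm,2pm,4pm) (5pm,3pm,2pm,7pm,1pm,4pm) (5pm,4pm,1pm,7pm,2pm,3pm) (5pm,4pm,2pm,7pm,1pm,3pm) — 6.
Summing: 4 + 6 = 10.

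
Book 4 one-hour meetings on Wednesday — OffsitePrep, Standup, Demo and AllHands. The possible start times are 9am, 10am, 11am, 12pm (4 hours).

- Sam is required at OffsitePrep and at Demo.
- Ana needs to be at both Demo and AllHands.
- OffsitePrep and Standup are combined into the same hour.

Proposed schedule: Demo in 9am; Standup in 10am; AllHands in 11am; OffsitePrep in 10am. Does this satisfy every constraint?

Yes, all constraints hold

Ana needs to be at both Demo and AllHands — holds.
Sam is required at OffsitePrep and at Demo — holds.
OffsitePrep and Standup are combined into the same hour — holds.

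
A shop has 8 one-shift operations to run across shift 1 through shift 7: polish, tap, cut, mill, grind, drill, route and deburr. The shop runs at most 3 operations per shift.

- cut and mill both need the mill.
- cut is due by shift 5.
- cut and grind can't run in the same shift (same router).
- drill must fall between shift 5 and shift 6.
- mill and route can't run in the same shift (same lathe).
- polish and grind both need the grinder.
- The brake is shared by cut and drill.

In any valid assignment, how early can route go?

route at shift 1 is achievable: drill=shift 5; grind=shift 2; deburr=shift 3; route=shift 1; tap=shift 2; cut=shift 1; polish=shift 1; mill=shift 2.

shift 1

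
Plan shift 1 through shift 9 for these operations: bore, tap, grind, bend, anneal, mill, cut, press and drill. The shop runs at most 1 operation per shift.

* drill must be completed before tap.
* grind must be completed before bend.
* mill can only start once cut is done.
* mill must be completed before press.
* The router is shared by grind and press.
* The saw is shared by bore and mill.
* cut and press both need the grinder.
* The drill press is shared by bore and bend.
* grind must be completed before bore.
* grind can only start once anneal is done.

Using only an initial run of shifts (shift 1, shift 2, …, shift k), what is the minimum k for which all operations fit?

The precedence chain requires at least 3 distinct shifts.
With at most 1 per shift and 9 operations, at least 9 shifts are needed.
9 works (last occupied shift: shift 9): for example grind -> shift 2, drill -> shift 6, press -> shift 9, cut -> shift 3, bend -> shift 8, mill -> shift 4, bore -> shift 5, tap -> shift 7, anneal -> shift 1.

9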